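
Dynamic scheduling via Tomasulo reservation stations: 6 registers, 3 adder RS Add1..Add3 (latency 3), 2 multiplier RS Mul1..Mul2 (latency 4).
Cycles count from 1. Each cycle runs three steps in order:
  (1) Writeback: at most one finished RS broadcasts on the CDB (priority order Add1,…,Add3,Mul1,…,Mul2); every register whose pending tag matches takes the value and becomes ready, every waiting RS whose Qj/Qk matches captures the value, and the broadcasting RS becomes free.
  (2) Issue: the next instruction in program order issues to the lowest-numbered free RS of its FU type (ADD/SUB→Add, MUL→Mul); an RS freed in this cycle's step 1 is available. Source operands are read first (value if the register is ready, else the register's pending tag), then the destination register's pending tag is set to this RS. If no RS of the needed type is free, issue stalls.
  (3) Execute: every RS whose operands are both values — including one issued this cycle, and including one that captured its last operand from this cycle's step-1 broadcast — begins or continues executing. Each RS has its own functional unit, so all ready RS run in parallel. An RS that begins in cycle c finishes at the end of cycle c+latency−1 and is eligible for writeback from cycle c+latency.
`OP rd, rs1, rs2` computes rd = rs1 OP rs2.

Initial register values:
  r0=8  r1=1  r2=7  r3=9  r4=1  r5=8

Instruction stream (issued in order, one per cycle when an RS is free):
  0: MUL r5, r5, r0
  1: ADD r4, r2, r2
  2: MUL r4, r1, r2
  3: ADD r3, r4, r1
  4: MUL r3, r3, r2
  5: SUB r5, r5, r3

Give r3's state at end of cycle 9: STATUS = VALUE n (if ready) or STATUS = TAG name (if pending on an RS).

STATUS = TAG Mul1

  c1: issue MUL r5<-Mul1  regs: r0:8,r1:1,r2:7,r3:9,r4:1,r5:Mul1
  c2: issue ADD r4<-Add1  regs: r0:8,r1:1,r2:7,r3:9,r4:Add1,r5:Mul1
  c3: issue MUL r4<-Mul2  regs: r0:8,r1:1,r2:7,r3:9,r4:Mul2,r5:Mul1
  c4: issue ADD r3<-Add2  regs: r0:8,r1:1,r2:7,r3:Add2,r4:Mul2,r5:Mul1
  c5: CDB Add1=14; stall  regs: r0:8,r1:1,r2:7,r3:Add2,r4:Mul2,r5:Mul1
  c6: CDB Mul1=64; issue MUL r3<-Mul1  regs: r0:8,r1:1,r2:7,r3:Mul1,r4:Mul2,r5:64
  c7: CDB Mul2=7; issue SUB r5<-Add1  regs: r0:8,r1:1,r2:7,r3:Mul1,r4:7,r5:Add1
  c8: -  regs: r0:8,r1:1,r2:7,r3:Mul1,r4:7,r5:Add1
  c9: -  regs: r0:8,r1:1,r2:7,r3:Mul1,r4:7,r5:Add1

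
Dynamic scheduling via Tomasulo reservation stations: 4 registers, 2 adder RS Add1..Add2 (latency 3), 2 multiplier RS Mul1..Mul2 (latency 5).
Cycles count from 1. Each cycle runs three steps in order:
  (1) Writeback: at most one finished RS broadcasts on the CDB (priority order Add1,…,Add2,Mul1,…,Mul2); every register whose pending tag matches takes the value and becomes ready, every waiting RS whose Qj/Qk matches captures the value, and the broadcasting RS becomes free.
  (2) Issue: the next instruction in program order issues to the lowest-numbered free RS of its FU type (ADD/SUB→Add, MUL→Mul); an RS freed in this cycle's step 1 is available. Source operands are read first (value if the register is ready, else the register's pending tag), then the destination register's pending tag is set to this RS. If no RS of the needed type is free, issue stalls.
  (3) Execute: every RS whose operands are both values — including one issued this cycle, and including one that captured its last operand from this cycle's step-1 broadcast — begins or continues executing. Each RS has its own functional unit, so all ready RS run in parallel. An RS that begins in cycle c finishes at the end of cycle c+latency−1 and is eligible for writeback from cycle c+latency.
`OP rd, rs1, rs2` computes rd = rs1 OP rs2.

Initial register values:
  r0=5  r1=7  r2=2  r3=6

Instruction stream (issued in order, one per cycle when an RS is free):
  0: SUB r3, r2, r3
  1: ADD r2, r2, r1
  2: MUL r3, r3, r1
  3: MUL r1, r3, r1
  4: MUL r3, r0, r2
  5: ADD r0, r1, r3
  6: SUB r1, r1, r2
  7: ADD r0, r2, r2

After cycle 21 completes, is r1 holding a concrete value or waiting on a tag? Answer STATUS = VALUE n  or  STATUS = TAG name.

  c1: issue SUB r3<-Add1  regs: r0:5,r1:7,r2:2,r3:Add1
  c2: issue ADD r2<-Add2  regs: r0:5,r1:7,r2:Add2,r3:Add1
  c3: issue MUL r3<-Mul1  regs: r0:5,r1:7,r2:Add2,r3:Mul1
  c4: CDB Add1=-4; issue MUL r1<-Mul2  regs: r0:5,r1:Mul2,r2:Add2,r3:Mul1
  c5: CDB Add2=9; stall  regs: r0:5,r1:Mul2,r2:9,r3:Mul1
  c6: stall  regs: r0:5,r1:Mul2,r2:9,r3:Mul1
  c7: stall  regs: r0:5,r1:Mul2,r2:9,r3:Mul1
  c8: stall  regs: r0:5,r1:Mul2,r2:9,r3:Mul1
  c9: CDB Mul1=-28; issue MUL r3<-Mul1  regs: r0:5,r1:Mul2,r2:9,r3:Mul1
  c10: issue ADD r0<-Add1  regs: r0:Add1,r1:Mul2,r2:9,r3:Mul1
  c11: issue SUB r1<-Add2  regs: r0:Add1,r1:Add2,r2:9,r3:Mul1
  c12: stall  regs: r0:Add1,r1:Add2,r2:9,r3:Mul1
  c13: stall  regs: r0:Add1,r1:Add2,r2:9,r3:Mul1
  c14: CDB Mul1=45; stall  regs: r0:Add1,r1:Add2,r2:9,r3:45
  c15: CDB Mul2=-196; stall  regs: r0:Add1,r1:Add2,r2:9,r3:45
  c16: stall  regs: r0:Add1,r1:Add2,r2:9,r3:45
  c17: stall  regs: r0:Add1,r1:Add2,r2:9,r3:45
  c18: CDB Add1=-151; issue ADD r0<-Add1  regs: r0:Add1,r1:Add2,r2:9,r3:45
  c19: CDB Add2=-205  regs: r0:Add1,r1:-205,r2:9,r3:45
  c20: -  regs: r0:Add1,r1:-205,r2:9,r3:45
  c21: CDB Add1=18  regs: r0:18,r1:-205,r2:9,r3:45

STATUS = VALUE -205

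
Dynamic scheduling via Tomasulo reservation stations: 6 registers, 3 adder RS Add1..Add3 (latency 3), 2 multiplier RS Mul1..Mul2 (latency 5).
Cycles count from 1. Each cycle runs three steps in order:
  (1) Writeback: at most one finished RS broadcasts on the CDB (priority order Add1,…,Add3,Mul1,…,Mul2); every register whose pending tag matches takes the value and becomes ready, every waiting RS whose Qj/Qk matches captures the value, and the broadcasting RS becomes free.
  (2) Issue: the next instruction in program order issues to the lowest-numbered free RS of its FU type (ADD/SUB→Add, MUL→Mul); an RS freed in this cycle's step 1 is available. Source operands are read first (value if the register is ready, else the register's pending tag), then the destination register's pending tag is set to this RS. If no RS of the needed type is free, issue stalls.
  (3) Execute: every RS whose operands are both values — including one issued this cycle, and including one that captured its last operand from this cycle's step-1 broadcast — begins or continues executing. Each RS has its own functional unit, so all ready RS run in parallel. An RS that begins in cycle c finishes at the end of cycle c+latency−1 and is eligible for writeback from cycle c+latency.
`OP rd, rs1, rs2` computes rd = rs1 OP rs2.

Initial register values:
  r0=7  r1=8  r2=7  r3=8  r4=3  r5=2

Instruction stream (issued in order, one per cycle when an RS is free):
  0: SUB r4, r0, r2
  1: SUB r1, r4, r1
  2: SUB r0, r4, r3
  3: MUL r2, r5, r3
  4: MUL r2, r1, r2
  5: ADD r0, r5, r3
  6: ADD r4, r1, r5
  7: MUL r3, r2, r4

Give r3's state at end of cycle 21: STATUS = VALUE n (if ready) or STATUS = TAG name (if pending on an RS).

STATUS = VALUE 768

cycle 1: issue SUB r4<-Add1 // r0:7,r1:8,r2:7,r3:8,r4:Add1,r5:2
cycle 2: issue SUB r1<-Add2 // r0:7,r1:Add2,r2:7,r3:8,r4:Add1,r5:2
cycle 3: issue SUB r0<-Add3 // r0:Add3,r1:Add2,r2:7,r3:8,r4:Add1,r5:2
cycle 4: CDB Add1=0; issue MUL r2<-Mul1 // r0:Add3,r1:Add2,r2:Mul1,r3:8,r4:0,r5:2
cycle 5: issue MUL r2<-Mul2 // r0:Add3,r1:Add2,r2:Mul2,r3:8,r4:0,r5:2
cycle 6: issue ADD r0<-Add1 // r0:Add1,r1:Add2,r2:Mul2,r3:8,r4:0,r5:2
cycle 7: CDB Add2=-8; issue ADD r4<-Add2 // r0:Add1,r1:-8,r2:Mul2,r3:8,r4:Add2,r5:2
cycle 8: CDB Add3=-8; stall // r0:Add1,r1:-8,r2:Mul2,r3:8,r4:Add2,r5:2
cycle 9: CDB Add1=10; stall // r0:10,r1:-8,r2:Mul2,r3:8,r4:Add2,r5:2
cycle 10: CDB Add2=-6; stall // r0:10,r1:-8,r2:Mul2,r3:8,r4:-6,r5:2
cycle 11: CDB Mul1=16; issue MUL r3<-Mul1 // r0:10,r1:-8,r2:Mul2,r3:Mul1,r4:-6,r5:2
cycle 12: - // r0:10,r1:-8,r2:Mul2,r3:Mul1,r4:-6,r5:2
cycle 13: - // r0:10,r1:-8,r2:Mul2,r3:Mul1,r4:-6,r5:2
cycle 14: - // r0:10,r1:-8,r2:Mul2,r3:Mul1,r4:-6,r5:2
cycle 15: - // r0:10,r1:-8,r2:Mul2,r3:Mul1,r4:-6,r5:2
cycle 16: CDB Mul2=-128 // r0:10,r1:-8,r2:-128,r3:Mul1,r4:-6,r5:2
cycle 17: - // r0:10,r1:-8,r2:-128,r3:Mul1,r4:-6,r5:2
cycle 18: - // r0:10,r1:-8,r2:-128,r3:Mul1,r4:-6,r5:2
cycle 19: - // r0:10,r1:-8,r2:-128,r3:Mul1,r4:-6,r5:2
cycle 20: - // r0:10,r1:-8,r2:-128,r3:Mul1,r4:-6,r5:2
cycle 21: CDB Mul1=768 // r0:10,r1:-8,r2:-128,r3:768,r4:-6,r5:2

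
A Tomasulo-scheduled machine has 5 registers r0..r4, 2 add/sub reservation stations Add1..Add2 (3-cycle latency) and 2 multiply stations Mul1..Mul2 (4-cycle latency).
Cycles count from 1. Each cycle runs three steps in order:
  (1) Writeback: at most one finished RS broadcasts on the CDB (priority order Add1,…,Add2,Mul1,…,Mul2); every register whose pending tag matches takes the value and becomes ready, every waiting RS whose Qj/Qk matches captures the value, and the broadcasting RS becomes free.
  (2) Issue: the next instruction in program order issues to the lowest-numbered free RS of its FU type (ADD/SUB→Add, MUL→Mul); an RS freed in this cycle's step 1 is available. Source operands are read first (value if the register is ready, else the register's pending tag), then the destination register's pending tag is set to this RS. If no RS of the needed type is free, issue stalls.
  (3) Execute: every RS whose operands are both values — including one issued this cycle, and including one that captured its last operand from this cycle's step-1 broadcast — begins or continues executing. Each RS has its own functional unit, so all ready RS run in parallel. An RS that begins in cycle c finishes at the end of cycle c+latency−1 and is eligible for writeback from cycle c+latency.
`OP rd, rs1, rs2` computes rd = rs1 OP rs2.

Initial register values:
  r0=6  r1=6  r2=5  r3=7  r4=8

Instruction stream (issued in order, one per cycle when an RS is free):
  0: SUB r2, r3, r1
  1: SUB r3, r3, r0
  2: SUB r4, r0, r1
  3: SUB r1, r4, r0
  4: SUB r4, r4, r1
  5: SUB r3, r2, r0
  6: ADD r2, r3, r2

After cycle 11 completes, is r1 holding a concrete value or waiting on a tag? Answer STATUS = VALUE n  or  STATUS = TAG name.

cycle 1: issue SUB r2<-Add1 // r0:6,r1:6,r2:Add1,r3:7,r4:8
cycle 2: issue SUB r3<-Add2 // r0:6,r1:6,r2:Add1,r3:Add2,r4:8
cycle 3: stall // r0:6,r1:6,r2:Add1,r3:Add2,r4:8
cycle 4: CDB Add1=1; issue SUB r4<-Add1 // r0:6,r1:6,r2:1,r3:Add2,r4:Add1
cycle 5: CDB Add2=1; issue SUB r1<-Add2 // r0:6,r1:Add2,r2:1,r3:1,r4:Add1
cycle 6: stall // r0:6,r1:Add2,r2:1,r3:1,r4:Add1
cycle 7: CDB Add1=0; issue SUB r4<-Add1 // r0:6,r1:Add2,r2:1,r3:1,r4:Add1
cycle 8: stall // r0:6,r1:Add2,r2:1,r3:1,r4:Add1
cycle 9: stall // r0:6,r1:Add2,r2:1,r3:1,r4:Add1
cycle 10: CDB Add2=-6; issue SUB r3<-Add2 // r0:6,r1:-6,r2:1,r3:Add2,r4:Add1
cycle 11: stall // r0:6,r1:-6,r2:1,r3:Add2,r4:Add1

STATUS = VALUE -6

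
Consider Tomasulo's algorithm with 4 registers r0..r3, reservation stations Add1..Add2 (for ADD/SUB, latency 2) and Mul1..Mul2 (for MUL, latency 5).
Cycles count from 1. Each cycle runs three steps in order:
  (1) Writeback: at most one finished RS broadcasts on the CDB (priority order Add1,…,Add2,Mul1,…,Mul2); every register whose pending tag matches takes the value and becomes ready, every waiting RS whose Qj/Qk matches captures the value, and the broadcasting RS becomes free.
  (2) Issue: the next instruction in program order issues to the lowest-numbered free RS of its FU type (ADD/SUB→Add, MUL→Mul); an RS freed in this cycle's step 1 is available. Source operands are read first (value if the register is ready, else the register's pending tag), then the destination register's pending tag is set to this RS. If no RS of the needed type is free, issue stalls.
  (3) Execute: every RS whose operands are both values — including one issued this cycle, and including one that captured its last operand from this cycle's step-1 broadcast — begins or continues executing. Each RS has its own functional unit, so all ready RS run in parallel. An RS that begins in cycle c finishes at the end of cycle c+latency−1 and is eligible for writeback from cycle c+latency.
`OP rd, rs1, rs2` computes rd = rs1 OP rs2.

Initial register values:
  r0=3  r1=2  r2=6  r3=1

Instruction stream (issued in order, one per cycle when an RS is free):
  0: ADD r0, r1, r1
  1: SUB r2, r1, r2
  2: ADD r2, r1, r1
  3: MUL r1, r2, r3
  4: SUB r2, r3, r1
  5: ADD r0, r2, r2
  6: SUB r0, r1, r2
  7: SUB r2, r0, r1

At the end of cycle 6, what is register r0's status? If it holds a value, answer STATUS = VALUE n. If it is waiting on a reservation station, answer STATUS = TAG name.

STATUS = TAG Add2

cycle 1: issue ADD r0<-Add1 // r0:Add1,r1:2,r2:6,r3:1
cycle 2: issue SUB r2<-Add2 // r0:Add1,r1:2,r2:Add2,r3:1
cycle 3: CDB Add1=4; issue ADD r2<-Add1 // r0:4,r1:2,r2:Add1,r3:1
cycle 4: CDB Add2=-4; issue MUL r1<-Mul1 // r0:4,r1:Mul1,r2:Add1,r3:1
cycle 5: CDB Add1=4; issue SUB r2<-Add1 // r0:4,r1:Mul1,r2:Add1,r3:1
cycle 6: issue ADD r0<-Add2 // r0:Add2,r1:Mul1,r2:Add1,r3:1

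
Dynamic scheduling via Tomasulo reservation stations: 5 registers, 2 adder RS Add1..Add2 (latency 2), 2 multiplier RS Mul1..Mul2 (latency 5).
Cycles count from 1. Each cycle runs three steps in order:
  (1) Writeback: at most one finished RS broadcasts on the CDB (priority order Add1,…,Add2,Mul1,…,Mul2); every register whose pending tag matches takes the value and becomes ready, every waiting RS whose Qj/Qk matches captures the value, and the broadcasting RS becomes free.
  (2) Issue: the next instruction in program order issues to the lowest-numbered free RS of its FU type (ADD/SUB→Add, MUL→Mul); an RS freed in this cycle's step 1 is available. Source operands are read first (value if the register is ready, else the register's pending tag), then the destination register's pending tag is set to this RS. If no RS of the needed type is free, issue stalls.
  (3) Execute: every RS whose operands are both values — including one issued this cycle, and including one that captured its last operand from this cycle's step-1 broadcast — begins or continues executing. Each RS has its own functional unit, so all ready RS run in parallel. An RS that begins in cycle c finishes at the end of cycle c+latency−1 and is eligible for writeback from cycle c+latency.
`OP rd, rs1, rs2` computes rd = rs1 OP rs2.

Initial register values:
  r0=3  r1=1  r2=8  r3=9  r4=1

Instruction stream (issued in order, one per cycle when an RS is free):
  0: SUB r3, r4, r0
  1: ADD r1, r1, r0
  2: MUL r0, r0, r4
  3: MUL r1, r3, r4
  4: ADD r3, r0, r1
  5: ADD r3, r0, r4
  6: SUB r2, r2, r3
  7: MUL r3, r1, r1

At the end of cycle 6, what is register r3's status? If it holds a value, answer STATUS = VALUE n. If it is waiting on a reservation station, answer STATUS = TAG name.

  c1: issue SUB r3<-Add1  regs: r0:3,r1:1,r2:8,r3:Add1,r4:1
  c2: issue ADD r1<-Add2  regs: r0:3,r1:Add2,r2:8,r3:Add1,r4:1
  c3: CDB Add1=-2; issue MUL r0<-Mul1  regs: r0:Mul1,r1:Add2,r2:8,r3:-2,r4:1
  c4: CDB Add2=4; issue MUL r1<-Mul2  regs: r0:Mul1,r1:Mul2,r2:8,r3:-2,r4:1
  c5: issue ADD r3<-Add1  regs: r0:Mul1,r1:Mul2,r2:8,r3:Add1,r4:1
  c6: issue ADD r3<-Add2  regs: r0:Mul1,r1:Mul2,r2:8,r3:Add2,r4:1

STATUS = TAG Add2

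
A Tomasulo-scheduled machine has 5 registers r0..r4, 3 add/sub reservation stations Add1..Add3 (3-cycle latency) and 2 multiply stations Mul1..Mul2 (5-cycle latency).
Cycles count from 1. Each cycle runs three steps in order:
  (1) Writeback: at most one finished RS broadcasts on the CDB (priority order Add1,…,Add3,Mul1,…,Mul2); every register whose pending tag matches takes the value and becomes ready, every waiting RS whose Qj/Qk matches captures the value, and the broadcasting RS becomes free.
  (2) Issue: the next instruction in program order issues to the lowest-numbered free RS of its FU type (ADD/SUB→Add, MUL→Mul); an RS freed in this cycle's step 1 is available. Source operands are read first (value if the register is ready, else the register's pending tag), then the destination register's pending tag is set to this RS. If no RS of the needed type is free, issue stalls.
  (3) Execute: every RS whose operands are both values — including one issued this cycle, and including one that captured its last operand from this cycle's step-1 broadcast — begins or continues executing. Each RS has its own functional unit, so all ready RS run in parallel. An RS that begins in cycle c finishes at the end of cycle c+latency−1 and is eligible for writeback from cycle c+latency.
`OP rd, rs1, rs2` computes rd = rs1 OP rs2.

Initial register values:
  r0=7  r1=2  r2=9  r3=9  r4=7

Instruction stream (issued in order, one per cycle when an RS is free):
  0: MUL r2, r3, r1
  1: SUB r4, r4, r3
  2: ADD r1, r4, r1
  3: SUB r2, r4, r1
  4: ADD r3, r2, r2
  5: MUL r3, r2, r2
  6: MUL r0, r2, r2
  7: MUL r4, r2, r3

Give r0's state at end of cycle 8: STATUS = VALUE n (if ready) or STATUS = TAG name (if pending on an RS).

STATUS = TAG Mul2

c1: issue MUL r2<-Mul1 | r0:7,r1:2,r2:Mul1,r3:9,r4:7
c2: issue SUB r4<-Add1 | r0:7,r1:2,r2:Mul1,r3:9,r4:Add1
c3: issue ADD r1<-Add2 | r0:7,r1:Add2,r2:Mul1,r3:9,r4:Add1
c4: issue SUB r2<-Add3 | r0:7,r1:Add2,r2:Add3,r3:9,r4:Add1
c5: CDB Add1=-2; issue ADD r3<-Add1 | r0:7,r1:Add2,r2:Add3,r3:Add1,r4:-2
c6: CDB Mul1=18; issue MUL r3<-Mul1 | r0:7,r1:Add2,r2:Add3,r3:Mul1,r4:-2
c7: issue MUL r0<-Mul2 | r0:Mul2,r1:Add2,r2:Add3,r3:Mul1,r4:-2
c8: CDB Add2=0; stall | r0:Mul2,r1:0,r2:Add3,r3:Mul1,r4:-2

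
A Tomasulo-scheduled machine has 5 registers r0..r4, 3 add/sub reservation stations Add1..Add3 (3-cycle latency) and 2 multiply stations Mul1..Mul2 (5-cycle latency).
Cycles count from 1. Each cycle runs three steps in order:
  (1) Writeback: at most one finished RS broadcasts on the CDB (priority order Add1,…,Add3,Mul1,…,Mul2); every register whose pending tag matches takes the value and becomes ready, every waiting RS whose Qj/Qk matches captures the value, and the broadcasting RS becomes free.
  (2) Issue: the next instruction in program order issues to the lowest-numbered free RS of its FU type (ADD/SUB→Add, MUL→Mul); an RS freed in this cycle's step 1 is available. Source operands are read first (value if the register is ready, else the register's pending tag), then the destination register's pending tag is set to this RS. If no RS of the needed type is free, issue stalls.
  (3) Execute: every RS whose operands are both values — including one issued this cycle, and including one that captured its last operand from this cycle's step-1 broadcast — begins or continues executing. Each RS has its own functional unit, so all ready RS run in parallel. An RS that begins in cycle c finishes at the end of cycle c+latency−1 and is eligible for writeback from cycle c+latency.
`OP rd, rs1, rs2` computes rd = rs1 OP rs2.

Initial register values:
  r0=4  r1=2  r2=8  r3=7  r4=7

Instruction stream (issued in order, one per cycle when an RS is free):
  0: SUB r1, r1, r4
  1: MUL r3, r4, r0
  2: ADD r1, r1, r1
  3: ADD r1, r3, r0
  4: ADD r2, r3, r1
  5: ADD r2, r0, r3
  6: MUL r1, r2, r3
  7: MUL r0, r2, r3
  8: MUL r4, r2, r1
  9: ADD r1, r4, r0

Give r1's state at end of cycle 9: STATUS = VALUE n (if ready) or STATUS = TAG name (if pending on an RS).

  c1: issue SUB r1<-Add1  regs: r0:4,r1:Add1,r2:8,r3:7,r4:7
  c2: issue MUL r3<-Mul1  regs: r0:4,r1:Add1,r2:8,r3:Mul1,r4:7
  c3: issue ADD r1<-Add2  regs: r0:4,r1:Add2,r2:8,r3:Mul1,r4:7
  c4: CDB Add1=-5; issue ADD r1<-Add1  regs: r0:4,r1:Add1,r2:8,r3:Mul1,r4:7
  c5: issue ADD r2<-Add3  regs: r0:4,r1:Add1,r2:Add3,r3:Mul1,r4:7
  c6: stall  regs: r0:4,r1:Add1,r2:Add3,r3:Mul1,r4:7
  c7: CDB Add2=-10; issue ADD r2<-Add2  regs: r0:4,r1:Add1,r2:Add2,r3:Mul1,r4:7
  c8: CDB Mul1=28; issue MUL r1<-Mul1  regs: r0:4,r1:Mul1,r2:Add2,r3:28,r4:7
  c9: issue MUL r0<-Mul2  regs: r0:Mul2,r1:Mul1,r2:Add2,r3:28,r4:7

STATUS = TAG Mul1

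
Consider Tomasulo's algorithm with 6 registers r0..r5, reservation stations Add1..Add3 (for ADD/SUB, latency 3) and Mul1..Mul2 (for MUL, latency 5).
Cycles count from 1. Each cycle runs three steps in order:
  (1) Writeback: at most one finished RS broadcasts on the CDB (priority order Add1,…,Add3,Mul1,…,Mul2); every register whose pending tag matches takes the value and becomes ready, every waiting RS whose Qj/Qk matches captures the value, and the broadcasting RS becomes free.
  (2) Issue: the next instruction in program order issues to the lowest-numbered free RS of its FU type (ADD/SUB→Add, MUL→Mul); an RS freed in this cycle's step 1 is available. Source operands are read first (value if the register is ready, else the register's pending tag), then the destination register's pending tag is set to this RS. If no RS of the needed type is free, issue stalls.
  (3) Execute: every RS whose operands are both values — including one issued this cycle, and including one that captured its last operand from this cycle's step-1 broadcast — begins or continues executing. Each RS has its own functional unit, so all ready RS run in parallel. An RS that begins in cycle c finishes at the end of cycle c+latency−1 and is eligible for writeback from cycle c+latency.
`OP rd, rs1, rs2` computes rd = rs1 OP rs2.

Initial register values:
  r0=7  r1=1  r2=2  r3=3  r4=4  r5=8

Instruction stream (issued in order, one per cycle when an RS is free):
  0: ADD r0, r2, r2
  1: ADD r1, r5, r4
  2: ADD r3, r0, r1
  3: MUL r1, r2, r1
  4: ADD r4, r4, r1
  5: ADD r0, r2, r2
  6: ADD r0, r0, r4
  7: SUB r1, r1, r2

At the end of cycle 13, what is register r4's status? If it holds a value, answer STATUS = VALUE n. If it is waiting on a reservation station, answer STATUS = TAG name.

STATUS = VALUE 28

c1: issue ADD r0<-Add1 | r0:Add1,r1:1,r2:2,r3:3,r4:4,r5:8
c2: issue ADD r1<-Add2 | r0:Add1,r1:Add2,r2:2,r3:3,r4:4,r5:8
c3: issue ADD r3<-Add3 | r0:Add1,r1:Add2,r2:2,r3:Add3,r4:4,r5:8
c4: CDB Add1=4; issue MUL r1<-Mul1 | r0:4,r1:Mul1,r2:2,r3:Add3,r4:4,r5:8
c5: CDB Add2=12; issue ADD r4<-Add1 | r0:4,r1:Mul1,r2:2,r3:Add3,r4:Add1,r5:8
c6: issue ADD r0<-Add2 | r0:Add2,r1:Mul1,r2:2,r3:Add3,r4:Add1,r5:8
c7: stall | r0:Add2,r1:Mul1,r2:2,r3:Add3,r4:Add1,r5:8
c8: CDB Add3=16; issue ADD r0<-Add3 | r0:Add3,r1:Mul1,r2:2,r3:16,r4:Add1,r5:8
c9: CDB Add2=4; issue SUB r1<-Add2 | r0:Add3,r1:Add2,r2:2,r3:16,r4:Add1,r5:8
c10: CDB Mul1=24 | r0:Add3,r1:Add2,r2:2,r3:16,r4:Add1,r5:8
c11: - | r0:Add3,r1:Add2,r2:2,r3:16,r4:Add1,r5:8
c12: - | r0:Add3,r1:Add2,r2:2,r3:16,r4:Add1,r5:8
c13: CDB Add1=28 | r0:Add3,r1:Add2,r2:2,r3:16,r4:28,r5:8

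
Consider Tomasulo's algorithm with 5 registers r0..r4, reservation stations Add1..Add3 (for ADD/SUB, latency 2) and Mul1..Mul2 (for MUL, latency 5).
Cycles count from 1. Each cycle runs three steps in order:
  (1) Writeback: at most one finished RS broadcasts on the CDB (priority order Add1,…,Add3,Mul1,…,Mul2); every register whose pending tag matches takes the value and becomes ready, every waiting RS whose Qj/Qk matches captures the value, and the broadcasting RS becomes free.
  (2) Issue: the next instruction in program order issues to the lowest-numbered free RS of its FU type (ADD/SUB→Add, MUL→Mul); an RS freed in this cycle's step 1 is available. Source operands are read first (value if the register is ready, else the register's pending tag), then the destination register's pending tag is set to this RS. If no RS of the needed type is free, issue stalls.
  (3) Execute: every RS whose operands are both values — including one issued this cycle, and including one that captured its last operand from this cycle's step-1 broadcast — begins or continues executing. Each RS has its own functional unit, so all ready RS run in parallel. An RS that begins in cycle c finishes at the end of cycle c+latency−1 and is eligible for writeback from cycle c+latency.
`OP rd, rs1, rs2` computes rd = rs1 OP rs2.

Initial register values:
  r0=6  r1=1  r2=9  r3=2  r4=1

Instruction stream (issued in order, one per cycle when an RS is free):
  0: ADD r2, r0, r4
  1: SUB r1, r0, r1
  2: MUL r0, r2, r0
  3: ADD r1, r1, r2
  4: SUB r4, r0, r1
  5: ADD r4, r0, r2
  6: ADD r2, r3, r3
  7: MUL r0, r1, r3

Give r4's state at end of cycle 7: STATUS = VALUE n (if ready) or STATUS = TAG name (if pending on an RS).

c1: issue ADD r2<-Add1 | r0:6,r1:1,r2:Add1,r3:2,r4:1
c2: issue SUB r1<-Add2 | r0:6,r1:Add2,r2:Add1,r3:2,r4:1
c3: CDB Add1=7; issue MUL r0<-Mul1 | r0:Mul1,r1:Add2,r2:7,r3:2,r4:1
c4: CDB Add2=5; issue ADD r1<-Add1 | r0:Mul1,r1:Add1,r2:7,r3:2,r4:1
c5: issue SUB r4<-Add2 | r0:Mul1,r1:Add1,r2:7,r3:2,r4:Add2
c6: CDB Add1=12; issue ADD r4<-Add1 | r0:Mul1,r1:12,r2:7,r3:2,r4:Add1
c7: issue ADD r2<-Add3 | r0:Mul1,r1:12,r2:Add3,r3:2,r4:Add1

STATUS = TAG Add1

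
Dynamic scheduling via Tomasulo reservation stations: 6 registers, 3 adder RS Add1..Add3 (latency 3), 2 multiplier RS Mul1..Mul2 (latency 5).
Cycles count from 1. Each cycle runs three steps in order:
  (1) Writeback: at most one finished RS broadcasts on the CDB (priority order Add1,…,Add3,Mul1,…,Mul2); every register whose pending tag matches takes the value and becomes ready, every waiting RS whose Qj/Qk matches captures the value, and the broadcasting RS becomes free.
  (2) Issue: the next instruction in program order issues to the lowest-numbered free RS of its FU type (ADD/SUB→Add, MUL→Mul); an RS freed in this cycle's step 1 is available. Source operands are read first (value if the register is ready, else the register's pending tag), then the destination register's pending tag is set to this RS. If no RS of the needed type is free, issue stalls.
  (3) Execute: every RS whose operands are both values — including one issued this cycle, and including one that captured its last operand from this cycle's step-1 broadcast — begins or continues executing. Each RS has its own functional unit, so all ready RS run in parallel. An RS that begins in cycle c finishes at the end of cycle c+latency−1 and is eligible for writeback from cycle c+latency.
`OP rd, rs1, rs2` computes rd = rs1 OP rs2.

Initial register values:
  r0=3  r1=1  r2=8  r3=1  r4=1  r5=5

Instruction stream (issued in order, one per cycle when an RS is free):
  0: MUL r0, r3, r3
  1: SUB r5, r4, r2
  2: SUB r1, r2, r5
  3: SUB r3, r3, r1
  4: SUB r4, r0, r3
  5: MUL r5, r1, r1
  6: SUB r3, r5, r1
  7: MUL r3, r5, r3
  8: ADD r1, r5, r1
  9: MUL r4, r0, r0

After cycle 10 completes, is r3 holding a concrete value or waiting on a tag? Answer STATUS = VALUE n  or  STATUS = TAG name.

STATUS = TAG Mul2

cycle 1: issue MUL r0<-Mul1 // r0:Mul1,r1:1,r2:8,r3:1,r4:1,r5:5
cycle 2: issue SUB r5<-Add1 // r0:Mul1,r1:1,r2:8,r3:1,r4:1,r5:Add1
cycle 3: issue SUB r1<-Add2 // r0:Mul1,r1:Add2,r2:8,r3:1,r4:1,r5:Add1
cycle 4: issue SUB r3<-Add3 // r0:Mul1,r1:Add2,r2:8,r3:Add3,r4:1,r5:Add1
cycle 5: CDB Add1=-7; issue SUB r4<-Add1 // r0:Mul1,r1:Add2,r2:8,r3:Add3,r4:Add1,r5:-7
cycle 6: CDB Mul1=1; issue MUL r5<-Mul1 // r0:1,r1:Add2,r2:8,r3:Add3,r4:Add1,r5:Mul1
cycle 7: stall // r0:1,r1:Add2,r2:8,r3:Add3,r4:Add1,r5:Mul1
cycle 8: CDB Add2=15; issue SUB r3<-Add2 // r0:1,r1:15,r2:8,r3:Add2,r4:Add1,r5:Mul1
cycle 9: issue MUL r3<-Mul2 // r0:1,r1:15,r2:8,r3:Mul2,r4:Add1,r5:Mul1
cycle 10: stall // r0:1,r1:15,r2:8,r3:Mul2,r4:Add1,r5:Mul1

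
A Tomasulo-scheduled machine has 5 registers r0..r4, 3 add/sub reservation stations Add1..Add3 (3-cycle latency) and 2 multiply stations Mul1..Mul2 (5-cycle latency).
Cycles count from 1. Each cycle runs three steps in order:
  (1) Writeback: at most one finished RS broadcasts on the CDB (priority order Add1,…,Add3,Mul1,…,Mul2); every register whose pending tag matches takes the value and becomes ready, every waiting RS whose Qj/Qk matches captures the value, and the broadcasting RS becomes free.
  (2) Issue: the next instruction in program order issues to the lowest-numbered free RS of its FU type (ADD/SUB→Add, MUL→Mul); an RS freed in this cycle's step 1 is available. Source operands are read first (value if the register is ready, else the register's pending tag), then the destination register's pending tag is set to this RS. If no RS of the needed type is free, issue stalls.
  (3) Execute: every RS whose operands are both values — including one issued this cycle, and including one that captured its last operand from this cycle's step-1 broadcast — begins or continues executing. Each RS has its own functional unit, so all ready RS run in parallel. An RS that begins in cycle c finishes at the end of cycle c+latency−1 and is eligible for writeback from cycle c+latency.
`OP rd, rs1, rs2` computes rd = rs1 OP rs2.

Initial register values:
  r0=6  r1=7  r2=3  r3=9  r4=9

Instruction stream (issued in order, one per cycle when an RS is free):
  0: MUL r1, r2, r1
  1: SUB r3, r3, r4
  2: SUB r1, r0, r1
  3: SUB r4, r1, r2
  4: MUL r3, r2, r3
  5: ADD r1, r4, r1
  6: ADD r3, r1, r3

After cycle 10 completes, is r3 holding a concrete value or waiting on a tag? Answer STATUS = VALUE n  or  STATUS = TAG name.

STATUS = TAG Add2

c1: issue MUL r1<-Mul1 | r0:6,r1:Mul1,r2:3,r3:9,r4:9
c2: issue SUB r3<-Add1 | r0:6,r1:Mul1,r2:3,r3:Add1,r4:9
c3: issue SUB r1<-Add2 | r0:6,r1:Add2,r2:3,r3:Add1,r4:9
c4: issue SUB r4<-Add3 | r0:6,r1:Add2,r2:3,r3:Add1,r4:Add3
c5: CDB Add1=0; issue MUL r3<-Mul2 | r0:6,r1:Add2,r2:3,r3:Mul2,r4:Add3
c6: CDB Mul1=21; issue ADD r1<-Add1 | r0:6,r1:Add1,r2:3,r3:Mul2,r4:Add3
c7: stall | r0:6,r1:Add1,r2:3,r3:Mul2,r4:Add3
c8: stall | r0:6,r1:Add1,r2:3,r3:Mul2,r4:Add3
c9: CDB Add2=-15; issue ADD r3<-Add2 | r0:6,r1:Add1,r2:3,r3:Add2,r4:Add3
c10: CDB Mul2=0 | r0:6,r1:Add1,r2:3,r3:Add2,r4:Add3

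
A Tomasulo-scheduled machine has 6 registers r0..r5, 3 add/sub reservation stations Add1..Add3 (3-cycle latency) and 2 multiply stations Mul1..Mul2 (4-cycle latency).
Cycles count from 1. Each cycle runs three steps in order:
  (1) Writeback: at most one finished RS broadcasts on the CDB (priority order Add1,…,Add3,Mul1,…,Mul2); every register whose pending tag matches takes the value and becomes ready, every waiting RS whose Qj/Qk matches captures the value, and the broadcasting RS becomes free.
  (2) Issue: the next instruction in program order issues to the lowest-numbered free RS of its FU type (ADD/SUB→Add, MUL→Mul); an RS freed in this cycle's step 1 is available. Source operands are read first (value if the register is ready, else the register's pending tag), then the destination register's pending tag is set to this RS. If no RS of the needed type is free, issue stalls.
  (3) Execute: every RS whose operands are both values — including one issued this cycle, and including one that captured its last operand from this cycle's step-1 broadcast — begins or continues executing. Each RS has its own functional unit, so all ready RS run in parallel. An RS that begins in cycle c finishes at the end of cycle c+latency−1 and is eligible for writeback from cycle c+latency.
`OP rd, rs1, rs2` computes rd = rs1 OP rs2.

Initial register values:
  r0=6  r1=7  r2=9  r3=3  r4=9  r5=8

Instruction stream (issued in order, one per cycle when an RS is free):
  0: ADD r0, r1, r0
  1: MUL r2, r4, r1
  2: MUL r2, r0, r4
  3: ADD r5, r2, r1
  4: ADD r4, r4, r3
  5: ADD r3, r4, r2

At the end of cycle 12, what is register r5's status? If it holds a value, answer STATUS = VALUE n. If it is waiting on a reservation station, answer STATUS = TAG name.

STATUS = VALUE 124

cycle 1: issue ADD r0<-Add1 // r0:Add1,r1:7,r2:9,r3:3,r4:9,r5:8
cycle 2: issue MUL r2<-Mul1 // r0:Add1,r1:7,r2:Mul1,r3:3,r4:9,r5:8
cycle 3: issue MUL r2<-Mul2 // r0:Add1,r1:7,r2:Mul2,r3:3,r4:9,r5:8
cycle 4: CDB Add1=13; issue ADD r5<-Add1 // r0:13,r1:7,r2:Mul2,r3:3,r4:9,r5:Add1
cycle 5: issue ADD r4<-Add2 // r0:13,r1:7,r2:Mul2,r3:3,r4:Add2,r5:Add1
cycle 6: CDB Mul1=63; issue ADD r3<-Add3 // r0:13,r1:7,r2:Mul2,r3:Add3,r4:Add2,r5:Add1
cycle 7: - // r0:13,r1:7,r2:Mul2,r3:Add3,r4:Add2,r5:Add1
cycle 8: CDB Add2=12 // r0:13,r1:7,r2:Mul2,r3:Add3,r4:12,r5:Add1
cycle 9: CDB Mul2=117 // r0:13,r1:7,r2:117,r3:Add3,r4:12,r5:Add1
cycle 10: - // r0:13,r1:7,r2:117,r3:Add3,r4:12,r5:Add1
cycle 11: - // r0:13,r1:7,r2:117,r3:Add3,r4:12,r5:Add1
cycle 12: CDB Add1=124 // r0:13,r1:7,r2:117,r3:Add3,r4:12,r5:124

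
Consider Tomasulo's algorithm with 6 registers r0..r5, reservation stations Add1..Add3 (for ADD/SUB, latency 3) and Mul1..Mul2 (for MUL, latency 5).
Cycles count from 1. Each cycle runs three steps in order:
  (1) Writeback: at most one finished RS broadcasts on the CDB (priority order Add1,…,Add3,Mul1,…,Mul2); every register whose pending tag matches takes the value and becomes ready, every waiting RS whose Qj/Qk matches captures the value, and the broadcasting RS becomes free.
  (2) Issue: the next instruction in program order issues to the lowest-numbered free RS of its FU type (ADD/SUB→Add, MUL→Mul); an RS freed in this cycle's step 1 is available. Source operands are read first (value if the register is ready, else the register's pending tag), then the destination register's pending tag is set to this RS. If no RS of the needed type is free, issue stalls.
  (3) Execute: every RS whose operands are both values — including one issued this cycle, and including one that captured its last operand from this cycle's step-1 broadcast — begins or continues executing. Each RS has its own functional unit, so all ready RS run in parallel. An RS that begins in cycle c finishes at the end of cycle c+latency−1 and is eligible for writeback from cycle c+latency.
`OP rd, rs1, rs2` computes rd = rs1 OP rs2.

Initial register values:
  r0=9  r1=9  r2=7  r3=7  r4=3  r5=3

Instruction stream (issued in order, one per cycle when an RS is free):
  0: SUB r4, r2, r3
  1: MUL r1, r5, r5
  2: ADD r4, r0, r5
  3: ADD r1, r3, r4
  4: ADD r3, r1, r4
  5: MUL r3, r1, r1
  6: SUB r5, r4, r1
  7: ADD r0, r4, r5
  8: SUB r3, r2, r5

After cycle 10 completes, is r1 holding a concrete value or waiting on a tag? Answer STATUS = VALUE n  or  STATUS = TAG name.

c1: issue SUB r4<-Add1 | r0:9,r1:9,r2:7,r3:7,r4:Add1,r5:3
c2: issue MUL r1<-Mul1 | r0:9,r1:Mul1,r2:7,r3:7,r4:Add1,r5:3
c3: issue ADD r4<-Add2 | r0:9,r1:Mul1,r2:7,r3:7,r4:Add2,r5:3
c4: CDB Add1=0; issue ADD r1<-Add1 | r0:9,r1:Add1,r2:7,r3:7,r4:Add2,r5:3
c5: issue ADD r3<-Add3 | r0:9,r1:Add1,r2:7,r3:Add3,r4:Add2,r5:3
c6: CDB Add2=12; issue MUL r3<-Mul2 | r0:9,r1:Add1,r2:7,r3:Mul2,r4:12,r5:3
c7: CDB Mul1=9; issue SUB r5<-Add2 | r0:9,r1:Add1,r2:7,r3:Mul2,r4:12,r5:Add2
c8: stall | r0:9,r1:Add1,r2:7,r3:Mul2,r4:12,r5:Add2
c9: CDB Add1=19; issue ADD r0<-Add1 | r0:Add1,r1:19,r2:7,r3:Mul2,r4:12,r5:Add2
c10: stall | r0:Add1,r1:19,r2:7,r3:Mul2,r4:12,r5:Add2

STATUS = VALUE 19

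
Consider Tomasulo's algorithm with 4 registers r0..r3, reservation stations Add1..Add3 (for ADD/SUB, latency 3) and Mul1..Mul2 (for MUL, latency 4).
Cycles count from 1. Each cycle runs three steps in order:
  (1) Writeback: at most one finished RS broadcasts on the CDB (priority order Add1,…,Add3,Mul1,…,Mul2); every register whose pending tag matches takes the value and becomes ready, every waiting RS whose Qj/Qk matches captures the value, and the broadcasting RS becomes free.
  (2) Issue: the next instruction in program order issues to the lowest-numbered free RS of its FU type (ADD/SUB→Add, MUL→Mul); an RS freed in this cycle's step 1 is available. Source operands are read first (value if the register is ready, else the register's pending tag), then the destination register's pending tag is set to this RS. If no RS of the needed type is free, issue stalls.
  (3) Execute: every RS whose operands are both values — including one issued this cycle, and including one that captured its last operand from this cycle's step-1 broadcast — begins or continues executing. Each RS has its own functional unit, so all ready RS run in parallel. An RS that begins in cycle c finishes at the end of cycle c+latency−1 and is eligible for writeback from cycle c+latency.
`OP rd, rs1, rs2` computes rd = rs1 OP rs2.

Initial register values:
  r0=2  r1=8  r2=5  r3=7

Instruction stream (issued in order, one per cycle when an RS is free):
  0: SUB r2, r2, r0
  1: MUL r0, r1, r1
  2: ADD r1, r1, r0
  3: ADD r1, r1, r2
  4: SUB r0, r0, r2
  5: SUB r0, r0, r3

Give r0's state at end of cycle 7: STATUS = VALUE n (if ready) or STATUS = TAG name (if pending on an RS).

cycle 1: issue SUB r2<-Add1 // r0:2,r1:8,r2:Add1,r3:7
cycle 2: issue MUL r0<-Mul1 // r0:Mul1,r1:8,r2:Add1,r3:7
cycle 3: issue ADD r1<-Add2 // r0:Mul1,r1:Add2,r2:Add1,r3:7
cycle 4: CDB Add1=3; issue ADD r1<-Add1 // r0:Mul1,r1:Add1,r2:3,r3:7
cycle 5: issue SUB r0<-Add3 // r0:Add3,r1:Add1,r2:3,r3:7
cycle 6: CDB Mul1=64; stall // r0:Add3,r1:Add1,r2:3,r3:7
cycle 7: stall // r0:Add3,r1:Add1,r2:3,r3:7

STATUS = TAG Add3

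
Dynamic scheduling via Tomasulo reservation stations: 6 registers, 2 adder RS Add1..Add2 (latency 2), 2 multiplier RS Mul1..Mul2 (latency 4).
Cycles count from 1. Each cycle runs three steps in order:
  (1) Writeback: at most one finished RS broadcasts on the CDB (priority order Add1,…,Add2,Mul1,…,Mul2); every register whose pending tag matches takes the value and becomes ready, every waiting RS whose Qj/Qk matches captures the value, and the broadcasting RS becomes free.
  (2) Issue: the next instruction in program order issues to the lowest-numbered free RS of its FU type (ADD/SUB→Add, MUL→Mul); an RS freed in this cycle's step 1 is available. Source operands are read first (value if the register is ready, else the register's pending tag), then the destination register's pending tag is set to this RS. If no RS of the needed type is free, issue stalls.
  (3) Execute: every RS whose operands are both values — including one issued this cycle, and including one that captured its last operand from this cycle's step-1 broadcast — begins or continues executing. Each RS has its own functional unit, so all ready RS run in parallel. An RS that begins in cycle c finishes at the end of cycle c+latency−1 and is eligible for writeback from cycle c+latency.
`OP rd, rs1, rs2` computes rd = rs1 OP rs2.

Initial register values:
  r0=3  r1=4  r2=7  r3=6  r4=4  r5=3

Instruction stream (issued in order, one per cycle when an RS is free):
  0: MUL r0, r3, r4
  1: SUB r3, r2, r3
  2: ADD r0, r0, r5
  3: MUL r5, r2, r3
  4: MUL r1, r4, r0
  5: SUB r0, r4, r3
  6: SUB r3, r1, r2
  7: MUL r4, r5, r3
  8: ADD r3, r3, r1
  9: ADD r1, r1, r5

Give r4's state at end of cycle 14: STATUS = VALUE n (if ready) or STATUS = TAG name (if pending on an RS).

STATUS = TAG Mul2

cycle 1: issue MUL r0<-Mul1 // r0:Mul1,r1:4,r2:7,r3:6,r4:4,r5:3
cycle 2: issue SUB r3<-Add1 // r0:Mul1,r1:4,r2:7,r3:Add1,r4:4,r5:3
cycle 3: issue ADD r0<-Add2 // r0:Add2,r1:4,r2:7,r3:Add1,r4:4,r5:3
cycle 4: CDB Add1=1; issue MUL r5<-Mul2 // r0:Add2,r1:4,r2:7,r3:1,r4:4,r5:Mul2
cycle 5: CDB Mul1=24; issue MUL r1<-Mul1 // r0:Add2,r1:Mul1,r2:7,r3:1,r4:4,r5:Mul2
cycle 6: issue SUB r0<-Add1 // r0:Add1,r1:Mul1,r2:7,r3:1,r4:4,r5:Mul2
cycle 7: CDB Add2=27; issue SUB r3<-Add2 // r0:Add1,r1:Mul1,r2:7,r3:Add2,r4:4,r5:Mul2
cycle 8: CDB Add1=3; stall // r0:3,r1:Mul1,r2:7,r3:Add2,r4:4,r5:Mul2
cycle 9: CDB Mul2=7; issue MUL r4<-Mul2 // r0:3,r1:Mul1,r2:7,r3:Add2,r4:Mul2,r5:7
cycle 10: issue ADD r3<-Add1 // r0:3,r1:Mul1,r2:7,r3:Add1,r4:Mul2,r5:7
cycle 11: CDB Mul1=108; stall // r0:3,r1:108,r2:7,r3:Add1,r4:Mul2,r5:7
cycle 12: stall // r0:3,r1:108,r2:7,r3:Add1,r4:Mul2,r5:7
cycle 13: CDB Add2=101; issue ADD r1<-Add2 // r0:3,r1:Add2,r2:7,r3:Add1,r4:Mul2,r5:7
cycle 14: - // r0:3,r1:Add2,r2:7,r3:Add1,r4:Mul2,r5:7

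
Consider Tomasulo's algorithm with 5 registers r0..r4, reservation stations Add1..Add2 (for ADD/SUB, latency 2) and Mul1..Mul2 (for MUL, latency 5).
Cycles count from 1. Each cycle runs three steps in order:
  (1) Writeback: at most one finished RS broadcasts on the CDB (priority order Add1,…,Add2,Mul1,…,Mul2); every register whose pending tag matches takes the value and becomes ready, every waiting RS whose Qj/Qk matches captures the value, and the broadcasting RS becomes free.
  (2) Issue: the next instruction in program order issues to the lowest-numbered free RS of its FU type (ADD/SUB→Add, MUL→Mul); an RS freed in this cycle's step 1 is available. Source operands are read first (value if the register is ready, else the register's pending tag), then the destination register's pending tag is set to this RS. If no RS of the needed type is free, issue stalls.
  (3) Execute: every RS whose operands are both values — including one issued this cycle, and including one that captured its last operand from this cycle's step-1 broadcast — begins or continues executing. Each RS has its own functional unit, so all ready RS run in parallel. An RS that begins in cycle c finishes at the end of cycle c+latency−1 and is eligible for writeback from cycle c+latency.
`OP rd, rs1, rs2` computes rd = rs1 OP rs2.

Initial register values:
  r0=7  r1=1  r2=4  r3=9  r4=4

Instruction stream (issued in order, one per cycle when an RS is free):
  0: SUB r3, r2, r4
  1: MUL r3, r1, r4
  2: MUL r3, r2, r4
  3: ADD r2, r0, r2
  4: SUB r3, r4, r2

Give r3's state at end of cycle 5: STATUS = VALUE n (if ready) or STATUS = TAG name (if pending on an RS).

c1: issue SUB r3<-Add1 | r0:7,r1:1,r2:4,r3:Add1,r4:4
c2: issue MUL r3<-Mul1 | r0:7,r1:1,r2:4,r3:Mul1,r4:4
c3: CDB Add1=0; issue MUL r3<-Mul2 | r0:7,r1:1,r2:4,r3:Mul2,r4:4
c4: issue ADD r2<-Add1 | r0:7,r1:1,r2:Add1,r3:Mul2,r4:4
c5: issue SUB r3<-Add2 | r0:7,r1:1,r2:Add1,r3:Add2,r4:4

STATUS = TAG Add2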